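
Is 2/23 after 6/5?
No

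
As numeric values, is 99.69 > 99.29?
True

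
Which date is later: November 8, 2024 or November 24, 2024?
November 24, 2024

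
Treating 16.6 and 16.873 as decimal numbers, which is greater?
16.873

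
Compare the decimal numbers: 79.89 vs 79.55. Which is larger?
79.89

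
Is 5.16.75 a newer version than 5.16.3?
Yes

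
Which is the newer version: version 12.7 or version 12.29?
version 12.29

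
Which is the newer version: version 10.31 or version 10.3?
version 10.31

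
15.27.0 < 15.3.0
False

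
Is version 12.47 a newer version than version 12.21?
Yes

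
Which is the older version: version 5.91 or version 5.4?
version 5.4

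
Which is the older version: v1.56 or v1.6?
v1.6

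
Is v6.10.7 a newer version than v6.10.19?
No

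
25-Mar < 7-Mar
False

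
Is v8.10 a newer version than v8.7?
Yes. Version numbers are compared segment by segment as integers, not as decimals: minor version 10 > 7, so v8.10 > v8.7 (even though the decimal 8.10 < 8.7).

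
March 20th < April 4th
True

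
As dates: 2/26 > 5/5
False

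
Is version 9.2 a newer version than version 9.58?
No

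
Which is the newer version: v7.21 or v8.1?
v8.1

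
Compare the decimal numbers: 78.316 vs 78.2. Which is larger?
78.316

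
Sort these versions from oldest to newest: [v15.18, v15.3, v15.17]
[v15.3, v15.17, v15.18]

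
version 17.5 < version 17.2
False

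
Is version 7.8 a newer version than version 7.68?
No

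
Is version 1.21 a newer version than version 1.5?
Yes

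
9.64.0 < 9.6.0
False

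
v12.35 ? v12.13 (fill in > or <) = >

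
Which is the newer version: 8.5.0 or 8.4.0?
8.5.0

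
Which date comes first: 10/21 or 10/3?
10/3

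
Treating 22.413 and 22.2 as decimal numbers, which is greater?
22.413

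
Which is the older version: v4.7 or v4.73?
v4.7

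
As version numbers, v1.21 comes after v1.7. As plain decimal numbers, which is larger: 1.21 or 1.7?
1.7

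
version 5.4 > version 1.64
True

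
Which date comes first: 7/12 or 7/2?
7/2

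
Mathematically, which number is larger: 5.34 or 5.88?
5.88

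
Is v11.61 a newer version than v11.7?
Yes. Version numbers are compared segment by segment as integers, not as decimals: minor version 61 > 7, so v11.61 > v11.7 (even though the decimal 11.61 < 11.7).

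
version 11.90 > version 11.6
True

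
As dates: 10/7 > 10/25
False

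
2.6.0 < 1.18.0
False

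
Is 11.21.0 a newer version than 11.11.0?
Yes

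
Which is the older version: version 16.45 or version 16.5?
version 16.5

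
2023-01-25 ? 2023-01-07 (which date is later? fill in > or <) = >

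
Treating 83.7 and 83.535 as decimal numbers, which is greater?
83.7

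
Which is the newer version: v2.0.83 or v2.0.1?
v2.0.83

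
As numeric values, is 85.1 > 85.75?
False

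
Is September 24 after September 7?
Yes. Day 24 comes after day 7 in September — this is a date comparison, not a decimal one (the decimal 9.24 would be smaller than 9.7).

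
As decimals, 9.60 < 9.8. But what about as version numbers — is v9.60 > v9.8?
True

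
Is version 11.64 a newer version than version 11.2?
Yes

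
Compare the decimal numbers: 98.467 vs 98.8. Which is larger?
98.8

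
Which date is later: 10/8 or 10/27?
10/27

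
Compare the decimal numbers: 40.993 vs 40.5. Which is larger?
40.993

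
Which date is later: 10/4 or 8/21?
10/4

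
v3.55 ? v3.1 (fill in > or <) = >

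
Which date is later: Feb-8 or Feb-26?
Feb-26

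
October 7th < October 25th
True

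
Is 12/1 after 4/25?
Yes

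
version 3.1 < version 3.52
True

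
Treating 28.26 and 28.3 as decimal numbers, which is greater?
28.3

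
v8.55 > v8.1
True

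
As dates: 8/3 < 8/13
True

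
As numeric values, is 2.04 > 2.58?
False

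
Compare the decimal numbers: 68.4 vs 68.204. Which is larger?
68.4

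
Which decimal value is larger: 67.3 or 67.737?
67.737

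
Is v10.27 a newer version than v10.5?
Yes. Version numbers are compared segment by segment as integers, not as decimals: minor version 27 > 5, so v10.27 > v10.5 (even though the decimal 10.27 < 10.5).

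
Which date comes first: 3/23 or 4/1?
3/23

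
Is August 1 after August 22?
No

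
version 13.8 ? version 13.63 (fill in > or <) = <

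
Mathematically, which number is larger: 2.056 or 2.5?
2.5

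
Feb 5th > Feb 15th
False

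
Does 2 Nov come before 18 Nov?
Yes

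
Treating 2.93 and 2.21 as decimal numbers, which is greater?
2.93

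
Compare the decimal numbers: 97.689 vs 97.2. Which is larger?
97.689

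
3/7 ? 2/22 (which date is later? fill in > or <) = >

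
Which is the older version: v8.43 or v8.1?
v8.1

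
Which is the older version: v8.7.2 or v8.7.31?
v8.7.2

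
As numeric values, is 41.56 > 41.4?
True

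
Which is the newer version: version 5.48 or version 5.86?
version 5.86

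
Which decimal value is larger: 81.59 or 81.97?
81.97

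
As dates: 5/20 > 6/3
False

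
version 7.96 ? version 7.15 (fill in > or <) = >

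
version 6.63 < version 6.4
False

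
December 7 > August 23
True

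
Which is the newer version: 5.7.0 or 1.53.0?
5.7.0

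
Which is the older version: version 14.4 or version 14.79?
version 14.4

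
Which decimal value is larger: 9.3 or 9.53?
9.53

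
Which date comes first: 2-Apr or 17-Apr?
2-Apr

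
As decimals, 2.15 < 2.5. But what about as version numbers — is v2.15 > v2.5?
True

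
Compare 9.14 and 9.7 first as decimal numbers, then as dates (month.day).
As decimals: 9.14 < 9.7. As dates: 9/14 is later than 9/7 (day 14 > day 7).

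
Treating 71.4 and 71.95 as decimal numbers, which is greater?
71.95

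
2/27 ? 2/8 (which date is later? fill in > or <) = >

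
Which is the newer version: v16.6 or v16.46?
v16.46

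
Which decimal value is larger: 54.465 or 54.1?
54.465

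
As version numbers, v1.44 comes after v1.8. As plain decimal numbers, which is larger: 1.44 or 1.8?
1.8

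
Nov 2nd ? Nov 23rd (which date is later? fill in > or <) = <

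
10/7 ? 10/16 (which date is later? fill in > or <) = <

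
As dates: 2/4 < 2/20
True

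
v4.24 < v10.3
True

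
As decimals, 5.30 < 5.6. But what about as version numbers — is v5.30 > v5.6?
True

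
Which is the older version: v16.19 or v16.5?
v16.5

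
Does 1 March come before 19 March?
Yes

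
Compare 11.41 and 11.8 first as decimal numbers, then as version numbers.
As decimals: 11.41 < 11.8. As versions: v11.41 > v11.8 (minor version 41 > 8).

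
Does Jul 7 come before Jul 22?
Yes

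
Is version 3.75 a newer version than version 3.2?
Yes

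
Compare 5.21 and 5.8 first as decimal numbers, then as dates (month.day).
As decimals: 5.21 < 5.8. As dates: 5/21 is later than 5/8 (day 21 > day 8).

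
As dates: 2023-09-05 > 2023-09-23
False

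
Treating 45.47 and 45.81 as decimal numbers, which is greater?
45.81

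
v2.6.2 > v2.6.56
False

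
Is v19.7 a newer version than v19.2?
Yes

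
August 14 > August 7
True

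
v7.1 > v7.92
False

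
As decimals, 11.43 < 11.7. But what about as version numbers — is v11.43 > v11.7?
True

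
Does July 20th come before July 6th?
No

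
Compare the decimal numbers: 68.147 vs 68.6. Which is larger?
68.6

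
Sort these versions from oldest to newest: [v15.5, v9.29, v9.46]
[v9.29, v9.46, v15.5]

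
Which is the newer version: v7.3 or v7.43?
v7.43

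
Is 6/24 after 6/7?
Yes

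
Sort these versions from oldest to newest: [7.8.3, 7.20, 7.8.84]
[7.8.3, 7.8.84, 7.20]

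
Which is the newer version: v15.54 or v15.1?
v15.54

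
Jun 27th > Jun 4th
True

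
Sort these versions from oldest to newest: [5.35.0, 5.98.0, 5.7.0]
[5.7.0, 5.35.0, 5.98.0]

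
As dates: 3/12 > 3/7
True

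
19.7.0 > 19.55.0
False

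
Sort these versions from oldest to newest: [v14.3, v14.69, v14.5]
[v14.3, v14.5, v14.69]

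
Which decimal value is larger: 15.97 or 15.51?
15.97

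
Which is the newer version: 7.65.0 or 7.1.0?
7.65.0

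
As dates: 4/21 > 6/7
False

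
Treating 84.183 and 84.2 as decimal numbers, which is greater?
84.2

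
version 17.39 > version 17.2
True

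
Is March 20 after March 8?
Yes. Day 20 comes after day 8 in March — this is a date comparison, not a decimal one (the decimal 3.20 would be smaller than 3.8).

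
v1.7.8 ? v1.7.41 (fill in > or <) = <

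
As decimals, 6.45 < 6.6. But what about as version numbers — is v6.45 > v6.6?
True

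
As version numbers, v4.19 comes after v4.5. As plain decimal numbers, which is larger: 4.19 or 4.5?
4.5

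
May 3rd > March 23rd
True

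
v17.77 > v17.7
True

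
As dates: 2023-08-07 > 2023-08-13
False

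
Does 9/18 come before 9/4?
No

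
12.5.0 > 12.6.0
False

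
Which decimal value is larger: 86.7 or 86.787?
86.787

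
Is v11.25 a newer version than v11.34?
No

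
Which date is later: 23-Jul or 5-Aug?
5-Aug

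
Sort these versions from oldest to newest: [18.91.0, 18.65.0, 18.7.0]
[18.7.0, 18.65.0, 18.91.0]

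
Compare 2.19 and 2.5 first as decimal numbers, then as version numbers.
As decimals: 2.19 < 2.5. As versions: v2.19 > v2.5 (minor version 19 > 5).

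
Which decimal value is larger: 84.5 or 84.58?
84.58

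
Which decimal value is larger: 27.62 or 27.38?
27.62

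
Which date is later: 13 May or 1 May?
13 May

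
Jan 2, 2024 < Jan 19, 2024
True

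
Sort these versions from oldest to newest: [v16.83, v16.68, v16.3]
[v16.3, v16.68, v16.83]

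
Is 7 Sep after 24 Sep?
No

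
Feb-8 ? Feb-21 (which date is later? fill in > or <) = <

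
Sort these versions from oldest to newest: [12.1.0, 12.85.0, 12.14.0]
[12.1.0, 12.14.0, 12.85.0]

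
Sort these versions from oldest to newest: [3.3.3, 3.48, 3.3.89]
[3.3.3, 3.3.89, 3.48]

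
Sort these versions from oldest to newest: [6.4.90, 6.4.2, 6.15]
[6.4.2, 6.4.90, 6.15]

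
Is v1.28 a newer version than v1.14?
Yes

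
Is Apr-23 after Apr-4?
Yes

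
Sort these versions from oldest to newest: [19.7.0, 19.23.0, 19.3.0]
[19.3.0, 19.7.0, 19.23.0]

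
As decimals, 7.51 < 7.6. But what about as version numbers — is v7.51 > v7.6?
True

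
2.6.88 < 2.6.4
False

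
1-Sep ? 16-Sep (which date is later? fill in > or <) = <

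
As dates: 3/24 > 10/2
False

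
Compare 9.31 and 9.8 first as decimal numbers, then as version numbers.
As decimals: 9.31 < 9.8. As versions: v9.31 > v9.8 (minor version 31 > 8).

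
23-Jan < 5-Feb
True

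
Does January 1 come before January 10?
Yes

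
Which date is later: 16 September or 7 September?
16 September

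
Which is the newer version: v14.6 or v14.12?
v14.12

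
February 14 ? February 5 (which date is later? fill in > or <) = >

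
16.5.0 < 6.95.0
False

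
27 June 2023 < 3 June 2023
False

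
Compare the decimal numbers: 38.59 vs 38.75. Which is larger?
38.75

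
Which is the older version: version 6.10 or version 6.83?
version 6.10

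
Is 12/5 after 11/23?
Yes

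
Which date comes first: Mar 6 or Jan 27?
Jan 27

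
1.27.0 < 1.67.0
True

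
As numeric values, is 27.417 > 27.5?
False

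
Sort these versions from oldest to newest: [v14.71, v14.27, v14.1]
[v14.1, v14.27, v14.71]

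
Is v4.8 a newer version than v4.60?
No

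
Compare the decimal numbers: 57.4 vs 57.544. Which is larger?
57.544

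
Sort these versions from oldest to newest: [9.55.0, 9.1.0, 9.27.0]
[9.1.0, 9.27.0, 9.55.0]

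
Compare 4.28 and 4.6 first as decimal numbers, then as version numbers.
As decimals: 4.28 < 4.6. As versions: v4.28 > v4.6 (minor version 28 > 6).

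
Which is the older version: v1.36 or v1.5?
v1.5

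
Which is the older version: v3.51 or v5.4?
v3.51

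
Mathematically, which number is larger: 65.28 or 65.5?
65.5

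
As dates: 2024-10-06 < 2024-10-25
True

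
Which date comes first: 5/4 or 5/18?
5/4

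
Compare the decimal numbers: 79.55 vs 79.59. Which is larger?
79.59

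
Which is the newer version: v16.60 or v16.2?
v16.60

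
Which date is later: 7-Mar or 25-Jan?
7-Mar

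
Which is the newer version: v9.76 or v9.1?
v9.76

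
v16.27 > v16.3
True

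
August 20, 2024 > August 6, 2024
True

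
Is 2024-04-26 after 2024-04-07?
Yes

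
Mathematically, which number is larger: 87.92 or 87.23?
87.92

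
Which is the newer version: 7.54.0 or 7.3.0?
7.54.0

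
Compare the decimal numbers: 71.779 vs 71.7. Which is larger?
71.779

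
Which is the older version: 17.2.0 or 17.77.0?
17.2.0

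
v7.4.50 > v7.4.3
True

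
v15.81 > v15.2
True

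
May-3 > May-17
False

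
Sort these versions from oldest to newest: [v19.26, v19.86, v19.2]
[v19.2, v19.26, v19.86]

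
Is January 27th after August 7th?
No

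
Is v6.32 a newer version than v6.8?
Yes. Version numbers are compared segment by segment as integers, not as decimals: minor version 32 > 8, so v6.32 > v6.8 (even though the decimal 6.32 < 6.8).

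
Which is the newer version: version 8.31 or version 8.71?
version 8.71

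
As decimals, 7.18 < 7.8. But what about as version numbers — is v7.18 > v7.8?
True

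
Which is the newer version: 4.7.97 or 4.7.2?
4.7.97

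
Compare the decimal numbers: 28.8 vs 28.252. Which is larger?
28.8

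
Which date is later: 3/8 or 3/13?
3/13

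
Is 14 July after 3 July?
Yes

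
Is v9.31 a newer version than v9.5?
Yes. Version numbers are compared segment by segment as integers, not as decimals: minor version 31 > 5, so v9.31 > v9.5 (even though the decimal 9.31 < 9.5).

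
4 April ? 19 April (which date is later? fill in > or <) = <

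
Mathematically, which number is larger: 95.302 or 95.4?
95.4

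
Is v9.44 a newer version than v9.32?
Yes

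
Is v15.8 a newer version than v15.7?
Yes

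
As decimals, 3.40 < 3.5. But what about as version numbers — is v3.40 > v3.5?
True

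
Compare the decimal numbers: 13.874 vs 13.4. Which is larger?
13.874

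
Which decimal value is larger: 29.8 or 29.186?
29.8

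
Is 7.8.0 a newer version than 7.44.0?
No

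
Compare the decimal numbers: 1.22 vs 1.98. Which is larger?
1.98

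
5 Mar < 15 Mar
True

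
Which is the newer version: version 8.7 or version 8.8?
version 8.8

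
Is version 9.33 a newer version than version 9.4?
Yes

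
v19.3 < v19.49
True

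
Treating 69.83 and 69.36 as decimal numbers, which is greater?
69.83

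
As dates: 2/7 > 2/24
False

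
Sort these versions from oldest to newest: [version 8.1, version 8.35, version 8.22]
[version 8.1, version 8.22, version 8.35]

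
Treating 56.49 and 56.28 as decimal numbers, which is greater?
56.49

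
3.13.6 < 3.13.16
True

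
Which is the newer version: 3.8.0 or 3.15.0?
3.15.0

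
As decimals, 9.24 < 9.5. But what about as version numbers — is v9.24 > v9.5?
True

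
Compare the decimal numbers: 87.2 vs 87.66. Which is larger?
87.66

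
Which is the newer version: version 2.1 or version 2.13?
version 2.13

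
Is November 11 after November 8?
Yes. Day 11 comes after day 8 in November — this is a date comparison, not a decimal one (the decimal 11.11 would be smaller than 11.8).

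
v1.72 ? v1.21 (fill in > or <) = >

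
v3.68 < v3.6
False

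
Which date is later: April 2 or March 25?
April 2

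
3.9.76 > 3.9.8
True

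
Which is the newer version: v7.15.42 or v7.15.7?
v7.15.42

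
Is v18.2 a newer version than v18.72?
No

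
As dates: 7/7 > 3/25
True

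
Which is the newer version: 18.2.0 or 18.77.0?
18.77.0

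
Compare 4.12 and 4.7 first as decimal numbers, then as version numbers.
As decimals: 4.12 < 4.7. As versions: v4.12 > v4.7 (minor version 12 > 7).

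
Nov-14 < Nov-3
False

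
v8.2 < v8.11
True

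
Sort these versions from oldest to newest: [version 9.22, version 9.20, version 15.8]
[version 9.20, version 9.22, version 15.8]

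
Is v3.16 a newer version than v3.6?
Yes. Version numbers are compared segment by segment as integers, not as decimals: minor version 16 > 6, so v3.16 > v3.6 (even though the decimal 3.16 < 3.6).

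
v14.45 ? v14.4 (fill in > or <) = >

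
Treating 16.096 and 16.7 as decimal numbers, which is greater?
16.7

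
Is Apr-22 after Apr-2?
Yes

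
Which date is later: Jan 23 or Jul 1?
Jul 1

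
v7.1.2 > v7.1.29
False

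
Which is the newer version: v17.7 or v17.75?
v17.75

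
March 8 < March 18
True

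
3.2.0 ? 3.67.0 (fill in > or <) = <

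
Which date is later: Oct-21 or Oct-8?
Oct-21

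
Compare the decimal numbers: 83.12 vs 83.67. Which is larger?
83.67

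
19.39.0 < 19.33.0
False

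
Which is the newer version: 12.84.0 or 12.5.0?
12.84.0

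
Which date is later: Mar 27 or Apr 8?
Apr 8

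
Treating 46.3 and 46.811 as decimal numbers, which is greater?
46.811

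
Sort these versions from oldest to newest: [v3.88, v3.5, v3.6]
[v3.5, v3.6, v3.88]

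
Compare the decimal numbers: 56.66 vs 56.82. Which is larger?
56.82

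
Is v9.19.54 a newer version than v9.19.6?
Yes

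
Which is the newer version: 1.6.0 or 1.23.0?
1.23.0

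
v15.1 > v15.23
False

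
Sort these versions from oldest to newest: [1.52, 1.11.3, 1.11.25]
[1.11.3, 1.11.25, 1.52]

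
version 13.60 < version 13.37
False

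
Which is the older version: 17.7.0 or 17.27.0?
17.7.0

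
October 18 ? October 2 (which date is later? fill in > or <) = >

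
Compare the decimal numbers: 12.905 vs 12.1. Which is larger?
12.905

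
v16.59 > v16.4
True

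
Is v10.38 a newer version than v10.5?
Yes. Version numbers are compared segment by segment as integers, not as decimals: minor version 38 > 5, so v10.38 > v10.5 (even though the decimal 10.38 < 10.5).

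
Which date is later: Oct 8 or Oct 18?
Oct 18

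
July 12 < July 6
False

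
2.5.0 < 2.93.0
True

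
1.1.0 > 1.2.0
False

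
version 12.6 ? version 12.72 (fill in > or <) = <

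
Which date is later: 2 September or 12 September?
12 September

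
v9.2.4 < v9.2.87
True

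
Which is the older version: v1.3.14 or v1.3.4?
v1.3.4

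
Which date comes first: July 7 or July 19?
July 7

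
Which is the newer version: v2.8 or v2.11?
v2.11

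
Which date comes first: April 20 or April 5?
April 5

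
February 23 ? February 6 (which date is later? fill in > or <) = >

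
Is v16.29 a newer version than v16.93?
No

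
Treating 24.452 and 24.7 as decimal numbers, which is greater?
24.7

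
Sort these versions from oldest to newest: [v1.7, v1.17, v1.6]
[v1.6, v1.7, v1.17]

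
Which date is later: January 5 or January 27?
January 27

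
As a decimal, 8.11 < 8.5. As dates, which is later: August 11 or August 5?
August 11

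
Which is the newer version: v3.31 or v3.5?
v3.31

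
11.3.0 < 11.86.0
True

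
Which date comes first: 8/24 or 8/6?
8/6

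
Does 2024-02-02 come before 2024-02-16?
Yes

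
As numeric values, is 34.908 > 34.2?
True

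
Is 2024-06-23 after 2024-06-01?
Yes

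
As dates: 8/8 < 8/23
True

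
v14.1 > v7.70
True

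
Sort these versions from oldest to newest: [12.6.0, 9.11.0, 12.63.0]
[9.11.0, 12.6.0, 12.63.0]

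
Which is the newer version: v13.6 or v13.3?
v13.6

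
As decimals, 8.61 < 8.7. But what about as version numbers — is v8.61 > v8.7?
True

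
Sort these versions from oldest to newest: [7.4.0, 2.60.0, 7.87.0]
[2.60.0, 7.4.0, 7.87.0]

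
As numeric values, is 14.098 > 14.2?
False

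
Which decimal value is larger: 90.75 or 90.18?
90.75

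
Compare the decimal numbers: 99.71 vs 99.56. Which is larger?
99.71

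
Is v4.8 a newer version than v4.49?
No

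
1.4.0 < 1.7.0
True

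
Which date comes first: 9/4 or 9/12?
9/4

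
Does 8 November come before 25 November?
Yes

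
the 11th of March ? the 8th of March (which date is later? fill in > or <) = >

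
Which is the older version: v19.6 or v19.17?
v19.6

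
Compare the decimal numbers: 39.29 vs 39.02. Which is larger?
39.29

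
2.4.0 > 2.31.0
False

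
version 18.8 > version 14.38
True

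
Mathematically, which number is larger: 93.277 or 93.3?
93.3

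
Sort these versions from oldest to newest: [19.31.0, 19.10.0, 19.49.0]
[19.10.0, 19.31.0, 19.49.0]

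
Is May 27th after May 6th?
Yes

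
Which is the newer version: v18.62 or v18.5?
v18.62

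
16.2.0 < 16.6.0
True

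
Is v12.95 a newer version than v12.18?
Yes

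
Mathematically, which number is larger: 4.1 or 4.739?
4.739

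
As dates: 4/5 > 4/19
False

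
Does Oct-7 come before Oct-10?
Yes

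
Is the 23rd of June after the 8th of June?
Yes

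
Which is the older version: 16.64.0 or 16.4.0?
16.4.0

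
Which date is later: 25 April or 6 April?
25 April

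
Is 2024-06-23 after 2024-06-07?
Yes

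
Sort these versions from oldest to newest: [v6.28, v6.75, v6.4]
[v6.4, v6.28, v6.75]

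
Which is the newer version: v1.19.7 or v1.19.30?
v1.19.30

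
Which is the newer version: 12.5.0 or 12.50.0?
12.50.0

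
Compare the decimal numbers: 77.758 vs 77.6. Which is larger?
77.758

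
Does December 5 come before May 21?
No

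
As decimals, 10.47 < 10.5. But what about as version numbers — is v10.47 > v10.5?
True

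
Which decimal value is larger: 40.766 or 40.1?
40.766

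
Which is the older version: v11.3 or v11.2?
v11.2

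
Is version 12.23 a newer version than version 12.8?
Yes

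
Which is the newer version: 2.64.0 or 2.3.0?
2.64.0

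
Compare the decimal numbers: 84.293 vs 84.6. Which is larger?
84.6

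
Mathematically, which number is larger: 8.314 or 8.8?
8.8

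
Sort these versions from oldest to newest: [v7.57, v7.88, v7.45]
[v7.45, v7.57, v7.88]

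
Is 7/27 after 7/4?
Yes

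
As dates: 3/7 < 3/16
True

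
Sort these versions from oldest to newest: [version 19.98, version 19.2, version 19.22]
[version 19.2, version 19.22, version 19.98]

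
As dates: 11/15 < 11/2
False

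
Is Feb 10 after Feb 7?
Yes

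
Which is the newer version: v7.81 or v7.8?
v7.81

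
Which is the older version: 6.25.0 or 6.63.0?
6.25.0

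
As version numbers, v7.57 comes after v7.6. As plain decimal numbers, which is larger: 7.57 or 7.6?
7.6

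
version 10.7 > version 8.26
True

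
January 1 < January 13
True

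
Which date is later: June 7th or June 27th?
June 27th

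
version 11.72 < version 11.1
False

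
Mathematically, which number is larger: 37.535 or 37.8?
37.8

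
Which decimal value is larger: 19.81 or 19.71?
19.81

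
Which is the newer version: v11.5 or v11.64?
v11.64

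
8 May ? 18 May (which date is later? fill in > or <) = <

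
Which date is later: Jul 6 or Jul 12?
Jul 12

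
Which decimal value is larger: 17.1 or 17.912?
17.912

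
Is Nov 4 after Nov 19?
No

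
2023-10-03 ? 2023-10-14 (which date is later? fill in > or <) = <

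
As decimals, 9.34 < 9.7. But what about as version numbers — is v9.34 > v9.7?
True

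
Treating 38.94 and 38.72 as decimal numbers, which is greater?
38.94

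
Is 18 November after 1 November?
Yes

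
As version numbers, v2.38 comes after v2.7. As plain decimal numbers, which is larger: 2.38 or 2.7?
2.7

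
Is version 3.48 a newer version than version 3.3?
Yes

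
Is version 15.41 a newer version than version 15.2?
Yes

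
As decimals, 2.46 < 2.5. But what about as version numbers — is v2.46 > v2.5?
True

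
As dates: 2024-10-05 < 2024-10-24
True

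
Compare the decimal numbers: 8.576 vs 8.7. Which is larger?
8.7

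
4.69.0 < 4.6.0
False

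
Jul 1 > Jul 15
False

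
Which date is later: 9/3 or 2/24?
9/3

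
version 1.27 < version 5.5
True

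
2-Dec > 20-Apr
True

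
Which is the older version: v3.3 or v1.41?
v1.41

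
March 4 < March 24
True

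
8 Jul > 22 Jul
False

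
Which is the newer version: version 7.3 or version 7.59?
version 7.59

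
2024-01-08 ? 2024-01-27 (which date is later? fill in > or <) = <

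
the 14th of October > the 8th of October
True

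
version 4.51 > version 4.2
True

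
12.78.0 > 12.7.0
True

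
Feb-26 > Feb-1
True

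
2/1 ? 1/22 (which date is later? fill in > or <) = >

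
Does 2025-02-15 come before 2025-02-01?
No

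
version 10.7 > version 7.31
True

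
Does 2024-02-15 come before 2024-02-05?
No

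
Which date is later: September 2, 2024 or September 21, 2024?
September 21, 2024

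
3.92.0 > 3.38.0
True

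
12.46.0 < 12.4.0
False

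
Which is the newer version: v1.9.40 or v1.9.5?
v1.9.40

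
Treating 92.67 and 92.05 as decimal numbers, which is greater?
92.67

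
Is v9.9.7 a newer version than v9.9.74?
No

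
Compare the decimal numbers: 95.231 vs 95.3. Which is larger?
95.3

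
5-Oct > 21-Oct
False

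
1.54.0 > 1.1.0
True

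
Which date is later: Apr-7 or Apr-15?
Apr-15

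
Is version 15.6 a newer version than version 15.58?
No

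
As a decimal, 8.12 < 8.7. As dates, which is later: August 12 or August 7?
August 12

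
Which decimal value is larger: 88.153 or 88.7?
88.7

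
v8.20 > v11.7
False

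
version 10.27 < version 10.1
False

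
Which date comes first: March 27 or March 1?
March 1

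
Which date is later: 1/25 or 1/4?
1/25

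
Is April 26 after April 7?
Yes. Day 26 comes after day 7 in April — this is a date comparison, not a decimal one (the decimal 4.26 would be smaller than 4.7).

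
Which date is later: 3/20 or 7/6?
7/6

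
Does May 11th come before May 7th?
No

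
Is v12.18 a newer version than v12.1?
Yes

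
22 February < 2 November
True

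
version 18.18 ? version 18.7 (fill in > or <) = >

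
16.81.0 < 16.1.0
False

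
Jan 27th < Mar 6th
True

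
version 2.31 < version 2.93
True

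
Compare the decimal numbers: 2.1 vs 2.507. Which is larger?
2.507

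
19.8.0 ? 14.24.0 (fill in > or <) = >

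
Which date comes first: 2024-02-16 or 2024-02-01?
2024-02-01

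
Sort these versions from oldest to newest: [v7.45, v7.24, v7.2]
[v7.2, v7.24, v7.45]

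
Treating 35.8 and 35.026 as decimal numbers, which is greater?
35.8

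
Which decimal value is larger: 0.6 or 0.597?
0.6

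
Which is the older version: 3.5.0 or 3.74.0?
3.5.0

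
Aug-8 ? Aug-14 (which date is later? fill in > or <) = <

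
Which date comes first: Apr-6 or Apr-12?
Apr-6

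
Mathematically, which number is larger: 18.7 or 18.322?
18.7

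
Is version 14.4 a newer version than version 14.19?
No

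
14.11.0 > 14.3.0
True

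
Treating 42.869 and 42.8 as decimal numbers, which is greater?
42.869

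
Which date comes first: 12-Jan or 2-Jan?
2-Jan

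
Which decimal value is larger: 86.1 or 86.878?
86.878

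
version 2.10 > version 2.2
True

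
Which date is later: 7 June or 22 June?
22 June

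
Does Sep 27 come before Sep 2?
No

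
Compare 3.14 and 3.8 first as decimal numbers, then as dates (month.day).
As decimals: 3.14 < 3.8. As dates: 3/14 is later than 3/8 (day 14 > day 8).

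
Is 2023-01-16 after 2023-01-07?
Yes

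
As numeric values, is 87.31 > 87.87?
False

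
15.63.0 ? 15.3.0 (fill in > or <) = >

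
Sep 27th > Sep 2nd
True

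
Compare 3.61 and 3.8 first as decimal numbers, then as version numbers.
As decimals: 3.61 < 3.8. As versions: v3.61 > v3.8 (minor version 61 > 8).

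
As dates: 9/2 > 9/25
False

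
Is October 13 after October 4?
Yes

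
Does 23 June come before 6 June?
No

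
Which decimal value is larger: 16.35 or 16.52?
16.52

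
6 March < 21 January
False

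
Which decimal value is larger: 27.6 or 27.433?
27.6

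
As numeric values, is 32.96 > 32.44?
True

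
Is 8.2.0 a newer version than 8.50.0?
No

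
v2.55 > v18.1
False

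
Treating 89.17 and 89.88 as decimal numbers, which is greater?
89.88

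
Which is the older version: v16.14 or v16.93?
v16.14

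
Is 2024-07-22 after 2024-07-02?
Yes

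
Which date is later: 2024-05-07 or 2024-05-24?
2024-05-24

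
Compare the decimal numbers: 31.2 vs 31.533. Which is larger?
31.533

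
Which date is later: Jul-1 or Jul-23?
Jul-23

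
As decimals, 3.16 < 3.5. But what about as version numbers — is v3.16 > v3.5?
True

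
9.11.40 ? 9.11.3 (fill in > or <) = >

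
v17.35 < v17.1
False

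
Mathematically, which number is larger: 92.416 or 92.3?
92.416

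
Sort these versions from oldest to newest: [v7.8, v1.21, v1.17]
[v1.17, v1.21, v7.8]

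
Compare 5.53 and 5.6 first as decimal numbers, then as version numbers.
As decimals: 5.53 < 5.6. As versions: v5.53 > v5.6 (minor version 53 > 6).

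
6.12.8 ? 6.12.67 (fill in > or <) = <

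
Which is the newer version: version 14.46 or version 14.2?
version 14.46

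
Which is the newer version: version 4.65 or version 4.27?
version 4.65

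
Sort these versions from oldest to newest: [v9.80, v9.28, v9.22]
[v9.22, v9.28, v9.80]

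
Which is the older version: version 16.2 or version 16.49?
version 16.2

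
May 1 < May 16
True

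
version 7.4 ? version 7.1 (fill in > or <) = >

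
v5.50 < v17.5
True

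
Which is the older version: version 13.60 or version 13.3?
version 13.3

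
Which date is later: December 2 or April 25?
December 2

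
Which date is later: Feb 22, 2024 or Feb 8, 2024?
Feb 22, 2024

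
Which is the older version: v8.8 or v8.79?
v8.8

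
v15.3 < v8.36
False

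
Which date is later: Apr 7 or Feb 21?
Apr 7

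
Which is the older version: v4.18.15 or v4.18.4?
v4.18.4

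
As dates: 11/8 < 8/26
False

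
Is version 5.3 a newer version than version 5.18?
No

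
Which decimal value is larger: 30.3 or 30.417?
30.417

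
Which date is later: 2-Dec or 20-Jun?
2-Dec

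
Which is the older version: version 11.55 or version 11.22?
version 11.22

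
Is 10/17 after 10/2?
Yes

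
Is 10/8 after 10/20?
No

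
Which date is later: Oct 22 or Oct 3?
Oct 22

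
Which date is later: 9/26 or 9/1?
9/26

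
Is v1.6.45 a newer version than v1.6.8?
Yes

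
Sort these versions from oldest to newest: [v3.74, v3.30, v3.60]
[v3.30, v3.60, v3.74]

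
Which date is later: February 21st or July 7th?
July 7th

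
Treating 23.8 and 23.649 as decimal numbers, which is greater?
23.8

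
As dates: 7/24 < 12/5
True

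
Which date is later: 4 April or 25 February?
4 April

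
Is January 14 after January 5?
Yes. Day 14 comes after day 5 in January — this is a date comparison, not a decimal one (the decimal 1.14 would be smaller than 1.5).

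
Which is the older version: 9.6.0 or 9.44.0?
9.6.0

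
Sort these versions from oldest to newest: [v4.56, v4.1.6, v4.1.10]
[v4.1.6, v4.1.10, v4.56]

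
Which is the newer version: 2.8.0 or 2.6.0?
2.8.0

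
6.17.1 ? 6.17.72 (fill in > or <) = <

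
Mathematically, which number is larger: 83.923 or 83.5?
83.923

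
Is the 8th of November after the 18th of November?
No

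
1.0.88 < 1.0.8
False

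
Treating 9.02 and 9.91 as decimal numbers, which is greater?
9.91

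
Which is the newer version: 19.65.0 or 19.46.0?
19.65.0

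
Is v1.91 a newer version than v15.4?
No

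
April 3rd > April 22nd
False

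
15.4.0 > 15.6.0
False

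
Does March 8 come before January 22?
No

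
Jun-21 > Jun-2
True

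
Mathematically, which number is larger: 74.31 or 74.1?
74.31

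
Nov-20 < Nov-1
False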